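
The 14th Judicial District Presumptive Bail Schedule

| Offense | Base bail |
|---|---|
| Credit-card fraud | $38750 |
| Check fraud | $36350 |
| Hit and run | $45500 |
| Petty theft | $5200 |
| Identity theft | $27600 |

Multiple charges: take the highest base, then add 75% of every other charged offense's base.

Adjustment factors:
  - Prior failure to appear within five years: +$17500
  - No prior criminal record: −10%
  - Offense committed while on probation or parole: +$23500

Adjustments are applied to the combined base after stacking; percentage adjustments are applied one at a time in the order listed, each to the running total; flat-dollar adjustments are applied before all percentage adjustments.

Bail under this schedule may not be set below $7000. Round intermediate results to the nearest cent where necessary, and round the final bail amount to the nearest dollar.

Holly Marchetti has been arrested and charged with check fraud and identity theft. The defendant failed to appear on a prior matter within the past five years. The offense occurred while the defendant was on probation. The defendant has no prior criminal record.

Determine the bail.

Base amounts from the schedule: check fraud $36350; identity theft $27600.
Stacking rule: highest base plus 75% of each additional charge. Highest is check fraud at $36350. Additional: $27600 × 75% = $20700. Combined base = $36350 + $20700 = $57050.
Prior failure to appear within five years (+$17500 flat): $57050 + $17500 = $74550.
Offense committed while on probation or parole (+$23500 flat): $74550 + $23500 = $98050.
No prior criminal record (−10%): $98050 × 0.9 = $88245.
$88245 is at or above the $7000 minimum.

$88245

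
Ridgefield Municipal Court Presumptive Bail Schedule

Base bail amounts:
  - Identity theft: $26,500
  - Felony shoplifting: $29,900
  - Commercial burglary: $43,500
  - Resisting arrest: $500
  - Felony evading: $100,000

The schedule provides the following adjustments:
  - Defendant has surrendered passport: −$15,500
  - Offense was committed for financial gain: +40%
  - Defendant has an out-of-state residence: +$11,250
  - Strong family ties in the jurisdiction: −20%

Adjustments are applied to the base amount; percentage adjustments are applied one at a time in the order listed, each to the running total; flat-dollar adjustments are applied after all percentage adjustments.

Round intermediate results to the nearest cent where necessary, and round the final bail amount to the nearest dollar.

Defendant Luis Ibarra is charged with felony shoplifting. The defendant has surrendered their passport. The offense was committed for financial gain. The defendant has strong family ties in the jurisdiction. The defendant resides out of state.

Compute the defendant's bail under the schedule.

$29,238

Base amounts from the schedule: felony shoplifting $29,900.
Single charge. Combined base = $29,900.
Offense was committed for financial gain (+40%): $29,900 × 1.4 = $41,860.
Strong family ties in the jurisdiction (−20%): $41,860 × 0.8 = $33,488.
Defendant has surrendered passport (−$15,500 flat): $33,488 − $15,500 = $17,988.
Defendant has an out-of-state residence (+$11,250 flat): $17,988 + $11,250 = $29,238.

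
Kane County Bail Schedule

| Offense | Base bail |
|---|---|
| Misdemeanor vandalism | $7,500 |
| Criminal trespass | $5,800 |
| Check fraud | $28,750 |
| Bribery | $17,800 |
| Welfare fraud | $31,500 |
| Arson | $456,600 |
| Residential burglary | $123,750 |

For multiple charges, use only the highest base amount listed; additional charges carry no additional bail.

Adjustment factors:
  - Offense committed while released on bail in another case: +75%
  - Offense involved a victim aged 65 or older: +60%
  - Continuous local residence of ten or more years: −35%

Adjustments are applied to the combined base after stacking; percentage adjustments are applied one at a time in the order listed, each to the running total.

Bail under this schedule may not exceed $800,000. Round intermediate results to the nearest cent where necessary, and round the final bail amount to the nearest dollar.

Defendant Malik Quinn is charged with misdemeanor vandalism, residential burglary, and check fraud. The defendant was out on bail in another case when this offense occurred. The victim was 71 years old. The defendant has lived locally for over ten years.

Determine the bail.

$225,225

Base amounts from the schedule: misdemeanor vandalism $7,500; residential burglary $123,750; check fraud $28,750.
Stacking rule: use the highest base only. Highest is residential burglary at $123,750. Combined base = $123,750.
Offense committed while released on bail in another case (+75%): $123,750 × 1.75 = $216,562.50.
Offense involved a victim aged 65 or older (+60%): $216,562.50 × 1.6 = $346,500.
Continuous local residence of ten or more years (−35%): $346,500 × 0.65 = $225,225.
$225,225 is within the $800,000 maximum.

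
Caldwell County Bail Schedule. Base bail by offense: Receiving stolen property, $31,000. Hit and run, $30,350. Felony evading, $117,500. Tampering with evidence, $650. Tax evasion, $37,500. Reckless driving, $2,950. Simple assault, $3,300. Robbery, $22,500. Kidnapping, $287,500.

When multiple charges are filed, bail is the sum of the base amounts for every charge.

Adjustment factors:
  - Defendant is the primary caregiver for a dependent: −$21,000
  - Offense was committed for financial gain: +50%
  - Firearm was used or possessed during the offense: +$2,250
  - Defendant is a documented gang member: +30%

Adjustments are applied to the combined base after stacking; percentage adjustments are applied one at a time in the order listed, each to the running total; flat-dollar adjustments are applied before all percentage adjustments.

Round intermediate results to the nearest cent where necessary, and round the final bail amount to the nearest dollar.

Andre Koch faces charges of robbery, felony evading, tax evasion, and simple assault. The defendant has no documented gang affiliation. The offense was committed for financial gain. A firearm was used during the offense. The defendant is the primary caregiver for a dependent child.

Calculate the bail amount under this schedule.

Base amounts from the schedule: robbery $22,500; felony evading $117,500; tax evasion $37,500; simple assault $3,300.
Stacking rule: sum of all bases. $22,500 + $117,500 + $37,500 + $3,300 = $180,800.
Defendant is the primary caregiver for a dependent (−$21,000 flat): $180,800 − $21,000 = $159,800.
Firearm was used or possessed during the offense (+$2,250 flat): $159,800 + $2,250 = $162,050.
Offense was committed for financial gain (+50%): $162,050 × 1.5 = $243,075.

$243,075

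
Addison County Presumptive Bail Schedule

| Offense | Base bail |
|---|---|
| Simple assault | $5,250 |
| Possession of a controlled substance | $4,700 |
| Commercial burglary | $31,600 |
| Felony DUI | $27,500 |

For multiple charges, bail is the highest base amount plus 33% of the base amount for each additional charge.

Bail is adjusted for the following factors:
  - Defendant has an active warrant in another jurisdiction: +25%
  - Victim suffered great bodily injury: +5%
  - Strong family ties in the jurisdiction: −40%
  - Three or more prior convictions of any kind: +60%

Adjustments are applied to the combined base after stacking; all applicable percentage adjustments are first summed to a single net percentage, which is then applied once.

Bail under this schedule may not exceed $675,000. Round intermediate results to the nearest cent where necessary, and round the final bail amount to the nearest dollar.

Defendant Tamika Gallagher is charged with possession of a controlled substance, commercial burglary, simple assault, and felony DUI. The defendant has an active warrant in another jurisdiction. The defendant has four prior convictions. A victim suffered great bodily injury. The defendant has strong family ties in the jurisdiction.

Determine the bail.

$65,938

Base amounts from the schedule: possession of a controlled substance $4,700; commercial burglary $31,600; simple assault $5,250; felony DUI $27,500.
Stacking rule: highest base plus 33% of each additional charge. Highest is commercial burglary at $31,600. Additional: $4,700 × 33% = $1,551; $5,250 × 33% = $1,732.50; $27,500 × 33% = $9,075. Combined base = $31,600 + $12,358.50 = $43,958.50.
Net percentage adjustment: +25% +5% −40% +60% = +50%. $43,958.50 × 1.5 = $65,937.75.
$65,937.75 is within the $675,000 maximum.
Rounded to the nearest dollar: $65,938.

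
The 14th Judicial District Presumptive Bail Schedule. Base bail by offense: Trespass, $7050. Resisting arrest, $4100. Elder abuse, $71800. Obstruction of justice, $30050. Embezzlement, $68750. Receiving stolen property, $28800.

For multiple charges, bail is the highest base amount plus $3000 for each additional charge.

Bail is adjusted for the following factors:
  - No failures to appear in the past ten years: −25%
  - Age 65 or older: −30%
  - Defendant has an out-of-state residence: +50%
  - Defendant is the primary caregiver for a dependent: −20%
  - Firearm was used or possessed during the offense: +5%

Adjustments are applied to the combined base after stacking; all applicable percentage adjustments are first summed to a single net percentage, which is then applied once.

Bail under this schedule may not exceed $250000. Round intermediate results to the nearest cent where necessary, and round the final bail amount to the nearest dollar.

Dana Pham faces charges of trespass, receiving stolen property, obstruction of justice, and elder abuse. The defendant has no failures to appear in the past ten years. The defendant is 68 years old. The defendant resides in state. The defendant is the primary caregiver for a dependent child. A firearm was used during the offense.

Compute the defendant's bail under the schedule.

Base amounts from the schedule: trespass $7050; receiving stolen property $28800; obstruction of justice $30050; elder abuse $71800.
Stacking rule: highest base plus $3000 per additional charge. Highest is elder abuse at $71800; 3 additional charges → +$9000. Combined base = $80800.
Net percentage adjustment: −25% −30% −20% +5% = −70%. $80800 × 0.3 = $24240.
$24240 is within the $250000 maximum.

$24240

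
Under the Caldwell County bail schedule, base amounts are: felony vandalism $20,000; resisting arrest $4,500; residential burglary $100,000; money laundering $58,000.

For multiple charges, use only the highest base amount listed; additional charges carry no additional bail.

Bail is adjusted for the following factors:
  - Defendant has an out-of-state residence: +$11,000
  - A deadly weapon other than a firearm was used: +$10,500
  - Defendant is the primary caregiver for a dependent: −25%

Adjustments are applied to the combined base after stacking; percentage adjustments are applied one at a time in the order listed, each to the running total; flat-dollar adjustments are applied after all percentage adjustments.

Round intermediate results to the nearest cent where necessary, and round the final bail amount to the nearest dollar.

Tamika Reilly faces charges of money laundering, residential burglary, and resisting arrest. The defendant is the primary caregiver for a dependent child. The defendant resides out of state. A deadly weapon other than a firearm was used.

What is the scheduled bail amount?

Base amounts from the schedule: money laundering $58,000; residential burglary $100,000; resisting arrest $4,500.
Stacking rule: use the highest base only. Highest is residential burglary at $100,000. Combined base = $100,000.
Defendant is the primary caregiver for a dependent (−25%): $100,000 × 0.75 = $75,000.
Defendant has an out-of-state residence (+$11,000 flat): $75,000 + $11,000 = $86,000.
A deadly weapon other than a firearm was used (+$10,500 flat): $86,000 + $10,500 = $96,500.

$96,500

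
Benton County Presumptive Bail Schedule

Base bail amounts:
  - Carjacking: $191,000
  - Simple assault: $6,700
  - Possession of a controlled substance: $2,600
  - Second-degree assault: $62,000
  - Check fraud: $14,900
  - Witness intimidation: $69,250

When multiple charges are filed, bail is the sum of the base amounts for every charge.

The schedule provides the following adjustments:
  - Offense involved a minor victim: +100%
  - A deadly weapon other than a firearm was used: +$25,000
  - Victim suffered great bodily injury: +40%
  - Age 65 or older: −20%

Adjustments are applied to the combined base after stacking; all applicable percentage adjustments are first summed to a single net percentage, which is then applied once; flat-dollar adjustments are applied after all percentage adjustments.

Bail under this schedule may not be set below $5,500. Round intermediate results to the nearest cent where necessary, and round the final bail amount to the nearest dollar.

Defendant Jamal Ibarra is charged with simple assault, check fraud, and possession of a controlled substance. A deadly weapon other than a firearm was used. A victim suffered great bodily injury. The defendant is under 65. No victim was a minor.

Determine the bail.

$58,880

Base amounts from the schedule: simple assault $6,700; check fraud $14,900; possession of a controlled substance $2,600.
Stacking rule: sum of all bases. $6,700 + $14,900 + $2,600 = $24,200.
Victim suffered great bodily injury (+40%): $24,200 × 1.4 = $33,880.
A deadly weapon other than a firearm was used (+$25,000 flat): $33,880 + $25,000 = $58,880.
$58,880 is at or above the $5,500 minimum.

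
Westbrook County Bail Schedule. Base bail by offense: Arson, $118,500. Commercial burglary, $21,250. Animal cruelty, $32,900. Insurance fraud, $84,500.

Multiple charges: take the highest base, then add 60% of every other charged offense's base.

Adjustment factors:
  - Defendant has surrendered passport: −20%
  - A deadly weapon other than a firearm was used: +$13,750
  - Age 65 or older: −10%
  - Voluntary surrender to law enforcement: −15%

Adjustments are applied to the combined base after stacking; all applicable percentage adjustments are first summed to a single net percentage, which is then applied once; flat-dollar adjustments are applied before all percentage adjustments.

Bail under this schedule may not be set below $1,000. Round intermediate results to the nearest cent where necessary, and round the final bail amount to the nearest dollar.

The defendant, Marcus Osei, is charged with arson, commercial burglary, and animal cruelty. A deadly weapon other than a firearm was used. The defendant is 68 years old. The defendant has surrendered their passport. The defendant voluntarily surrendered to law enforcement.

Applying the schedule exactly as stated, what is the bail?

$90,607

Base amounts from the schedule: arson $118,500; commercial burglary $21,250; animal cruelty $32,900.
Stacking rule: highest base plus 60% of each additional charge. Highest is arson at $118,500. Additional: $21,250 × 60% = $12,750; $32,900 × 60% = $19,740. Combined base = $118,500 + $32,490 = $150,990.
A deadly weapon other than a firearm was used (+$13,750 flat): $150,990 + $13,750 = $164,740.
Net percentage adjustment: −20% −10% −15% = −45%. $164,740 × 0.55 = $90,607.
$90,607 is at or above the $1,000 minimum.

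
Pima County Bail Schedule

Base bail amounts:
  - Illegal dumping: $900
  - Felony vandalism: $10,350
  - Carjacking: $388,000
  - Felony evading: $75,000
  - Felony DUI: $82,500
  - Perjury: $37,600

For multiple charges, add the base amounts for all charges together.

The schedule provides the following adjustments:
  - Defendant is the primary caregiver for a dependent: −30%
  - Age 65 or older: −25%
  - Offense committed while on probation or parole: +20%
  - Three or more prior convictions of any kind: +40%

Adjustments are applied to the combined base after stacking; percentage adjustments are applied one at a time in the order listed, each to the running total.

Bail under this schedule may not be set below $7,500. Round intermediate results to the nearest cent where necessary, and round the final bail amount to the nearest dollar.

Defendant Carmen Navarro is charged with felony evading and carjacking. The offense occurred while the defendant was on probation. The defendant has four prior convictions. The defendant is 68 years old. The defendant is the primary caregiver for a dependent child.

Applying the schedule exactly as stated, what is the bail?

Base amounts from the schedule: felony evading $75,000; carjacking $388,000.
Stacking rule: sum of all bases. $75,000 + $388,000 = $463,000.
Defendant is the primary caregiver for a dependent (−30%): $463,000 × 0.7 = $324,100.
Age 65 or older (−25%): $324,100 × 0.75 = $243,075.
Offense committed while on probation or parole (+20%): $243,075 × 1.2 = $291,690.
Three or more prior convictions of any kind (+40%): $291,690 × 1.4 = $408,366.
$408,366 is at or above the $7,500 minimum.

$408,366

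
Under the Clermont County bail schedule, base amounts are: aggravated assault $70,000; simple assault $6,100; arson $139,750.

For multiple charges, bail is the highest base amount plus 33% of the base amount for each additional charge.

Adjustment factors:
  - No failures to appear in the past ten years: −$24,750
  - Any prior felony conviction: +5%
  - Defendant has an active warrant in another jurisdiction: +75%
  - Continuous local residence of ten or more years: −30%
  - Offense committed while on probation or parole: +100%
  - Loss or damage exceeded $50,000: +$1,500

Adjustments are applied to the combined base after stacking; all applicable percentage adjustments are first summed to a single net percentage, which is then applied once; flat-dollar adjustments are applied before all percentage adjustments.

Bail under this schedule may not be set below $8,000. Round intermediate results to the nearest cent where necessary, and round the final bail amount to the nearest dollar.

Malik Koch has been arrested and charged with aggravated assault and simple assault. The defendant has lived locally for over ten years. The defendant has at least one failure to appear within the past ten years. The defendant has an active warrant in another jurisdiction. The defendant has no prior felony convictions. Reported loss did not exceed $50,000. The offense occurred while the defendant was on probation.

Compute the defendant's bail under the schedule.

Base amounts from the schedule: aggravated assault $70,000; simple assault $6,100.
Stacking rule: highest base plus 33% of each additional charge. Highest is aggravated assault at $70,000. Additional: $6,100 × 33% = $2,013. Combined base = $70,000 + $2,013 = $72,013.
Net percentage adjustment: +75% −30% +100% = +145%. $72,013 × 2.45 = $176,431.85.
$176,431.85 is at or above the $8,000 minimum.
Rounded to the nearest dollar: $176,432.

$176,432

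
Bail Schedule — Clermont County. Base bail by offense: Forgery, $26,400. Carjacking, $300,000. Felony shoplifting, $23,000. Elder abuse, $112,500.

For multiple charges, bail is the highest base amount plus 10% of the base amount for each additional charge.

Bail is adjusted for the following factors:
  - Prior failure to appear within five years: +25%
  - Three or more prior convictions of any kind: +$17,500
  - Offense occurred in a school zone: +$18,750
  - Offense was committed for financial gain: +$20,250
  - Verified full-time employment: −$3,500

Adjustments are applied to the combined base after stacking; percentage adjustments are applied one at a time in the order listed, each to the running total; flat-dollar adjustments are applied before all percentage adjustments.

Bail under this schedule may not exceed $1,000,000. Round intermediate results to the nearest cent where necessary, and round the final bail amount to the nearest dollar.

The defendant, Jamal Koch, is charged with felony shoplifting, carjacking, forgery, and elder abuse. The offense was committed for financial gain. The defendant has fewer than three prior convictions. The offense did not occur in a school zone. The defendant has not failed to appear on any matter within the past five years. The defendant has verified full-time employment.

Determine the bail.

$332,940

Base amounts from the schedule: felony shoplifting $23,000; carjacking $300,000; forgery $26,400; elder abuse $112,500.
Stacking rule: highest base plus 10% of each additional charge. Highest is carjacking at $300,000. Additional: $23,000 × 10% = $2,300; $26,400 × 10% = $2,640; $112,500 × 10% = $11,250. Combined base = $300,000 + $16,190 = $316,190.
Offense was committed for financial gain (+$20,250 flat): $316,190 + $20,250 = $336,440.
Verified full-time employment (−$3,500 flat): $336,440 − $3,500 = $332,940.
$332,940 is within the $1,000,000 maximum.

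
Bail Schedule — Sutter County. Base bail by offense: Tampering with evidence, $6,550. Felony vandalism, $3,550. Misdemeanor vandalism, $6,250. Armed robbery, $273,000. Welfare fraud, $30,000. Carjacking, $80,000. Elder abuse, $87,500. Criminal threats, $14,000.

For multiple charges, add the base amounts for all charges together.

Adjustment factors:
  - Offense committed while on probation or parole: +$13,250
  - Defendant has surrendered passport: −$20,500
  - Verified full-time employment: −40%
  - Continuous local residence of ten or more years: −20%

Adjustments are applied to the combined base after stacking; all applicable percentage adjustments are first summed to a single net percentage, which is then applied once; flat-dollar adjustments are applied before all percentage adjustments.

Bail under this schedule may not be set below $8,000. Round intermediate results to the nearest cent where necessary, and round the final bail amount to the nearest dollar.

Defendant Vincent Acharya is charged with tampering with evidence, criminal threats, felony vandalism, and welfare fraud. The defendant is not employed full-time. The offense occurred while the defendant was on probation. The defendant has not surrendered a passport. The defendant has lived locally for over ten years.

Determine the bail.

Base amounts from the schedule: tampering with evidence $6,550; criminal threats $14,000; felony vandalism $3,550; welfare fraud $30,000.
Stacking rule: sum of all bases. $6,550 + $14,000 + $3,550 + $30,000 = $54,100.
Offense committed while on probation or parole (+$13,250 flat): $54,100 + $13,250 = $67,350.
Continuous local residence of ten or more years (−20%): $67,350 × 0.8 = $53,880.
$53,880 is at or above the $8,000 minimum.

$53,880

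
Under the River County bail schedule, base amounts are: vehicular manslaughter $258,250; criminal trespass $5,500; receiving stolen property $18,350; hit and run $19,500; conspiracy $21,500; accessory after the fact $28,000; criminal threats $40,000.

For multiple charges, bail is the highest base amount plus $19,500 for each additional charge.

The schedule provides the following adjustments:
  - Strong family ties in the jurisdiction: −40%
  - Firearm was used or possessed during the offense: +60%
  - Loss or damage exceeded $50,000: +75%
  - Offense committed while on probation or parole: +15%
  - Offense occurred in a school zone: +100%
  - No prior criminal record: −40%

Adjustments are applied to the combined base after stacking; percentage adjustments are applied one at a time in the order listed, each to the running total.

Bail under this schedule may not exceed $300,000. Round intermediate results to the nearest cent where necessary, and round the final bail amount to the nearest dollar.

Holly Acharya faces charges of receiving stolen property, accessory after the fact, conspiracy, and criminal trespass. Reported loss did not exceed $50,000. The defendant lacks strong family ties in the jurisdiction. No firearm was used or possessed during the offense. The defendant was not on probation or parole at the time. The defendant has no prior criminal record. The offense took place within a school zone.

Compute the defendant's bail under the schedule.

$103,800

Base amounts from the schedule: receiving stolen property $18,350; accessory after the fact $28,000; conspiracy $21,500; criminal trespass $5,500.
Stacking rule: highest base plus $19,500 per additional charge. Highest is accessory after the fact at $28,000; 3 additional charges → +$58,500. Combined base = $86,500.
Offense occurred in a school zone (+100%): $86,500 × 2 = $173,000.
No prior criminal record (−40%): $173,000 × 0.6 = $103,800.
$103,800 is within the $300,000 maximum.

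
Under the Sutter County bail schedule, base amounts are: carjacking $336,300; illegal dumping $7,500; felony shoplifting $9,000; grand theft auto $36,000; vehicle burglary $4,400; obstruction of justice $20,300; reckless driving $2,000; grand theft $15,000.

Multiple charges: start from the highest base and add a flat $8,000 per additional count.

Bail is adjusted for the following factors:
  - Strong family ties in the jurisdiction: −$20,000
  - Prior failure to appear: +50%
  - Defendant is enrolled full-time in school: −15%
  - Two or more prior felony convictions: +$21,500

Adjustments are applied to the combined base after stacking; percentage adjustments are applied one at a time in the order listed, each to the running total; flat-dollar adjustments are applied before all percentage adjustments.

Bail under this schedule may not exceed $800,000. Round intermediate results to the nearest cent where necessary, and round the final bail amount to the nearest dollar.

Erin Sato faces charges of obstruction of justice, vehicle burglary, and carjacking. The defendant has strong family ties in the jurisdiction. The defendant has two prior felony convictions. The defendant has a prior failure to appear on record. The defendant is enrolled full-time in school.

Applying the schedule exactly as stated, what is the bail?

Base amounts from the schedule: obstruction of justice $20,300; vehicle burglary $4,400; carjacking $336,300.
Stacking rule: highest base plus $8,000 per additional charge. Highest is carjacking at $336,300; 2 additional charges → +$16,000. Combined base = $352,300.
Strong family ties in the jurisdiction (−$20,000 flat): $352,300 − $20,000 = $332,300.
Two or more prior felony convictions (+$21,500 flat): $332,300 + $21,500 = $353,800.
Prior failure to appear (+50%): $353,800 × 1.5 = $530,700.
Defendant is enrolled full-time in school (−15%): $530,700 × 0.85 = $451,095.
$451,095 is within the $800,000 maximum.

$451,095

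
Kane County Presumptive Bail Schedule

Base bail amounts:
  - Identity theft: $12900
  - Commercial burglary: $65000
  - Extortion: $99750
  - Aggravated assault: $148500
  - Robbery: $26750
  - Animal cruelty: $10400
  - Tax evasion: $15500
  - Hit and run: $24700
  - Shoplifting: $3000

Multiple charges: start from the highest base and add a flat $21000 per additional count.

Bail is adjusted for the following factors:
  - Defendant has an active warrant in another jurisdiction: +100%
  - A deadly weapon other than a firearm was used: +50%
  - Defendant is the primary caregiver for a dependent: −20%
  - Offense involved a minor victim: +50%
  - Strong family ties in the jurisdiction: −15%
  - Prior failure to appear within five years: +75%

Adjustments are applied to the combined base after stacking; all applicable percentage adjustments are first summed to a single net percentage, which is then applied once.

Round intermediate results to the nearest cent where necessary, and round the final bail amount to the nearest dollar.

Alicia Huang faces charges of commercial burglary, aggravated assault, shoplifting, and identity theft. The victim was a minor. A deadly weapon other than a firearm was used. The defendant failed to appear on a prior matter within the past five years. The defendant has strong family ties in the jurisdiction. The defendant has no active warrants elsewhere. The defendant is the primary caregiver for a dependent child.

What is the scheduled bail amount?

$507600

Base amounts from the schedule: commercial burglary $65000; aggravated assault $148500; shoplifting $3000; identity theft $12900.
Stacking rule: highest base plus $21000 per additional charge. Highest is aggravated assault at $148500; 3 additional charges → +$63000. Combined base = $211500.
Net percentage adjustment: +50% −20% +50% −15% +75% = +140%. $211500 × 2.4 = $507600.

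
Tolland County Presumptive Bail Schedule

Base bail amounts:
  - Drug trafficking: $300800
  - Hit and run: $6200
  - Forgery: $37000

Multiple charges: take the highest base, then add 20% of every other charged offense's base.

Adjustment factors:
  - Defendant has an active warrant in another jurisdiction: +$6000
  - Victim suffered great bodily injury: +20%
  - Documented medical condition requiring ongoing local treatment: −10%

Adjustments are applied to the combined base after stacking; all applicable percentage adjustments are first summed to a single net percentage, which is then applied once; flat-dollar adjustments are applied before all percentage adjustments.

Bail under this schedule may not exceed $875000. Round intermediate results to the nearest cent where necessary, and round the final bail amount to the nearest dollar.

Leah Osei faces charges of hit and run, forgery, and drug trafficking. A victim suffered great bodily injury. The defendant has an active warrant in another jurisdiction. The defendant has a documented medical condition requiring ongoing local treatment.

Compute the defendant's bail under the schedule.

Base amounts from the schedule: hit and run $6200; forgery $37000; drug trafficking $300800.
Stacking rule: highest base plus 20% of each additional charge. Highest is drug trafficking at $300800. Additional: $6200 × 20% = $1240; $37000 × 20% = $7400. Combined base = $300800 + $8640 = $309440.
Defendant has an active warrant in another jurisdiction (+$6000 flat): $309440 + $6000 = $315440.
Net percentage adjustment: +20% −10% = +10%. $315440 × 1.1 = $346984.
$346984 is within the $875000 maximum.

$346984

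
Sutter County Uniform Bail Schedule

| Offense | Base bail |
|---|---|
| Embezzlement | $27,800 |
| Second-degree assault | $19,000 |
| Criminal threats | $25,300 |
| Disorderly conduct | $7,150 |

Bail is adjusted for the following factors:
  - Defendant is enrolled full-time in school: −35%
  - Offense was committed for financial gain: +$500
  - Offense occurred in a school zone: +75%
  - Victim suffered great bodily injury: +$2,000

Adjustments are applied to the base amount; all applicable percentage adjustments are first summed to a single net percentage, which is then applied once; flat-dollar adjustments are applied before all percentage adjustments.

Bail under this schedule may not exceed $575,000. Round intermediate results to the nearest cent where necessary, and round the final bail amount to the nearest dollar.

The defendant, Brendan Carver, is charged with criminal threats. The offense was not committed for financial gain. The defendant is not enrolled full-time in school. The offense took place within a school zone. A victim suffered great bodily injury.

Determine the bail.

Base amounts from the schedule: criminal threats $25,300.
Single charge. Combined base = $25,300.
Victim suffered great bodily injury (+$2,000 flat): $25,300 + $2,000 = $27,300.
Offense occurred in a school zone (+75%): $27,300 × 1.75 = $47,775.
$47,775 is within the $575,000 maximum.

$47,775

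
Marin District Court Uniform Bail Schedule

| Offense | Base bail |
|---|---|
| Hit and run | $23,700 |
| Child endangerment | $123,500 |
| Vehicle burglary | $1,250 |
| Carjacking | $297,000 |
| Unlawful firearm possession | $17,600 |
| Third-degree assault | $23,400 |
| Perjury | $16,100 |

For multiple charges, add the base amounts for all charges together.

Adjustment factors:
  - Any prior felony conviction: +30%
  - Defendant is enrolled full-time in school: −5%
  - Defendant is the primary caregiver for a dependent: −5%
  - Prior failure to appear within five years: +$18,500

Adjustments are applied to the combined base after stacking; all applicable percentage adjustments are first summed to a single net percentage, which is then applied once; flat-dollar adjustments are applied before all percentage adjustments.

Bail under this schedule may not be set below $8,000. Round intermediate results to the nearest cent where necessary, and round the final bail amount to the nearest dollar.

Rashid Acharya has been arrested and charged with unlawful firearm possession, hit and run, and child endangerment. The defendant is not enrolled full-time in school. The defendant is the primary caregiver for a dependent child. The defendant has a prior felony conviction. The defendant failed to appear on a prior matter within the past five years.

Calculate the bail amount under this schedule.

$229,125

Base amounts from the schedule: unlawful firearm possession $17,600; hit and run $23,700; child endangerment $123,500.
Stacking rule: sum of all bases. $17,600 + $23,700 + $123,500 = $164,800.
Prior failure to appear within five years (+$18,500 flat): $164,800 + $18,500 = $183,300.
Net percentage adjustment: +30% −5% = +25%. $183,300 × 1.25 = $229,125.
$229,125 is at or above the $8,000 minimum.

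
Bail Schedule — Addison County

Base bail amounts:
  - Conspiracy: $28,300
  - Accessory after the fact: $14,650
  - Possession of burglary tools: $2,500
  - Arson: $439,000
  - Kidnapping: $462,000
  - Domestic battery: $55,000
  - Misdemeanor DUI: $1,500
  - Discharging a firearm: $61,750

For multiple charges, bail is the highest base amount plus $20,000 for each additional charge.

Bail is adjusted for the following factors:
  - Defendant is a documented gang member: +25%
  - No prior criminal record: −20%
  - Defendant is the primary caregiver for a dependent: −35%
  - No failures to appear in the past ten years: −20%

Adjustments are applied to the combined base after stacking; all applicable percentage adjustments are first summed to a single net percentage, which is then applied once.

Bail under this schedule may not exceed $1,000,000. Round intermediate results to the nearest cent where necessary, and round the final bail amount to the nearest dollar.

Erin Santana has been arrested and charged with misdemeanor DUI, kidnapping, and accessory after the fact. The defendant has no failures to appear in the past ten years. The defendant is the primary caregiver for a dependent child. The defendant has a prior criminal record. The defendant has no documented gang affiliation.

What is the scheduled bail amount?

$225,900

Base amounts from the schedule: misdemeanor DUI $1,500; kidnapping $462,000; accessory after the fact $14,650.
Stacking rule: highest base plus $20,000 per additional charge. Highest is kidnapping at $462,000; 2 additional charges → +$40,000. Combined base = $502,000.
Net percentage adjustment: −35% −20% = −55%. $502,000 × 0.45 = $225,900.
$225,900 is within the $1,000,000 maximum.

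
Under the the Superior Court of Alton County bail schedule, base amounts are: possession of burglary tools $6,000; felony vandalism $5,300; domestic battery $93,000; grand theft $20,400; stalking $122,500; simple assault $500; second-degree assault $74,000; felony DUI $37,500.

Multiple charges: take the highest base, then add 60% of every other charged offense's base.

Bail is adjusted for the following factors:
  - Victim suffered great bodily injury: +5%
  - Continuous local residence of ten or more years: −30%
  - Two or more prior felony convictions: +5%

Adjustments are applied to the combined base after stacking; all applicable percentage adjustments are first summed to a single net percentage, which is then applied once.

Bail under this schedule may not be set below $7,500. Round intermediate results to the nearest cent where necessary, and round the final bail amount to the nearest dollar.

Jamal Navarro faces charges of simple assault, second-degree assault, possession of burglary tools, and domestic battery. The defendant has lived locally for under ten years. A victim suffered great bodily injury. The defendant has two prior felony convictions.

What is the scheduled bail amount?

$155,430

Base amounts from the schedule: simple assault $500; second-degree assault $74,000; possession of burglary tools $6,000; domestic battery $93,000.
Stacking rule: highest base plus 60% of each additional charge. Highest is domestic battery at $93,000. Additional: $500 × 60% = $300; $74,000 × 60% = $44,400; $6,000 × 60% = $3,600. Combined base = $93,000 + $48,300 = $141,300.
Net percentage adjustment: +5% +5% = +10%. $141,300 × 1.1 = $155,430.
$155,430 is at or above the $7,500 minimum.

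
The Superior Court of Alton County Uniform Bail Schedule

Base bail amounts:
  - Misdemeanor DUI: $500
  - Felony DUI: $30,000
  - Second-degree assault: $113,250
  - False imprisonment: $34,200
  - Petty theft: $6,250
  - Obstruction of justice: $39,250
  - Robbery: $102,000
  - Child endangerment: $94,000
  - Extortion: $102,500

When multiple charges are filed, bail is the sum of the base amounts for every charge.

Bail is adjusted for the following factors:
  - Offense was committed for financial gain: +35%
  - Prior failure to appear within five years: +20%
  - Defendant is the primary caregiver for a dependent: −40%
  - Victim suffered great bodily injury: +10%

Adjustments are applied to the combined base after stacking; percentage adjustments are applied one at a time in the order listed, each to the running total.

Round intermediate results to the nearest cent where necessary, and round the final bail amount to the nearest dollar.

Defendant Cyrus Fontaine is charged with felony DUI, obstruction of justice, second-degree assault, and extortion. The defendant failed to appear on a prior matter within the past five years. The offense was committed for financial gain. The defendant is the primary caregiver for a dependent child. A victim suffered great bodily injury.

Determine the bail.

Base amounts from the schedule: felony DUI $30,000; obstruction of justice $39,250; second-degree assault $113,250; extortion $102,500.
Stacking rule: sum of all bases. $30,000 + $39,250 + $113,250 + $102,500 = $285,000.
Offense was committed for financial gain (+35%): $285,000 × 1.35 = $384,750.
Prior failure to appear within five years (+20%): $384,750 × 1.2 = $461,700.
Defendant is the primary caregiver for a dependent (−40%): $461,700 × 0.6 = $277,020.
Victim suffered great bodily injury (+10%): $277,020 × 1.1 = $304,722.

$304,722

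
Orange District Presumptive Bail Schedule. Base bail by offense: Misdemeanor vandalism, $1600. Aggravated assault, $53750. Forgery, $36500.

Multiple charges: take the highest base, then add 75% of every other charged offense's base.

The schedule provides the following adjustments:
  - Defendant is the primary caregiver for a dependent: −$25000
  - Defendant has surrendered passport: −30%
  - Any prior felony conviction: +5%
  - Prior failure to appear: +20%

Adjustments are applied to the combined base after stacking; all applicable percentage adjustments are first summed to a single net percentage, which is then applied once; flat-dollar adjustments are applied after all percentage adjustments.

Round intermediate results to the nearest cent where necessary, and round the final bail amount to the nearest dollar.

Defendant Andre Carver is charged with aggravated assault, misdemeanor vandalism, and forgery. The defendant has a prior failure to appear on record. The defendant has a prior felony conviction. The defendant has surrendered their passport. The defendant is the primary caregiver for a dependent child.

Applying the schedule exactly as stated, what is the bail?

$53209

Base amounts from the schedule: aggravated assault $53750; misdemeanor vandalism $1600; forgery $36500.
Stacking rule: highest base plus 75% of each additional charge. Highest is aggravated assault at $53750. Additional: $1600 × 75% = $1200; $36500 × 75% = $27375. Combined base = $53750 + $28575 = $82325.
Net percentage adjustment: −30% +5% +20% = −5%. $82325 × 0.95 = $78208.75.
Defendant is the primary caregiver for a dependent (−$25000 flat): $78208.75 − $25000 = $53208.75.
Rounded to the nearest dollar: $53209.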